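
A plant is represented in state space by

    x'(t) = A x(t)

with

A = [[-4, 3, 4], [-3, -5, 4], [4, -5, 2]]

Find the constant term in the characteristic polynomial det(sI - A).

Expand det(sI - A) for the 3×3 matrix.
p(s) = s^3 + 7s^2 + 15s - 166.
(Check: constant term = det(-A) = (-1)^3 det A = -166; coefficient of s^2 = -tr A = 7.)
The constant term is -166.

-166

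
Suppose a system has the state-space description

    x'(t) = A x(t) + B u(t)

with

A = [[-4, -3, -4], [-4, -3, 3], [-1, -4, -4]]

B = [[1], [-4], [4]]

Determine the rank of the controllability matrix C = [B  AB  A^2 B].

AB = [[-8], [20], [-1]]
A^2B = [[-24], [-31], [-68]]
Controllability matrix C = [B  AB  A^2B] = [[1, -8, -24], [-4, 20, -31], [4, -1, -68]]
det(C) = 1·(20·(-68) - (-31)·(-1)) - (-8)·((-4)·(-68) - (-31)·4) + (-24)·((-4)·(-1) - 20·4) = 1·(-1391) - (-8)·396 + (-24)·(-76) = 3601 ≠ 0, so rank(C) = 3.
rank(C) = 3 = n, so the pair (A, B) is completely controllable.

3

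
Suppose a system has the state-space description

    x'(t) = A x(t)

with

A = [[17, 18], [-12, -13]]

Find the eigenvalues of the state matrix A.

det(sI - A) = s^2 - (tr A)s + det A, with tr A = 17 + (-13) = 4 and det A = 17·(-13) - 18·(-12) = -221 - (-216) = -5.
So p(s) = det(sI - A) = s^2 - 4s - 5.
Factor s^2 - 4s - 5: two numbers with sum 4 and product -5 are 5 and -1, so s^2 - 4s - 5 = (s - 5)(s + 1).
Hence p(s) = (s - 5) (s + 1), with roots -1, 5.
At least one eigenvalue has non-negative real part, so the system is not asymptotically stable.

-1, 5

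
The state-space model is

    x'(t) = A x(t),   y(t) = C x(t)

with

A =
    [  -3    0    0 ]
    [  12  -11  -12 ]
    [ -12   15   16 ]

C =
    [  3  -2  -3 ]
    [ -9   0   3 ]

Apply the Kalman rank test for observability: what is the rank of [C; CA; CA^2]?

CA = [[3, -23, -24], [-9, 45, 48]]
CA^2 = [[3, -107, -108], [-9, 225, 228]]
Observability matrix O = [C; CA; CA^2] = [[3, -2, -3], [-9, 0, 3], [3, -23, -24], [-9, 45, 48], [3, -107, -108], [-9, 225, 228]]
The columns c1, c2, c3 of O are linearly dependent: c1 - 3·c2 + 3·c3 = 0 (check each entry), so rank(O) ≤ 2.
The 2×2 minor from rows 1, 2, columns 1, 2 is 3·0 - (-2)·(-9) = 0 - 18 = -18 ≠ 0, so rank(O) = 2.
rank(O) = 2 < n = 3, so the pair (A, C) is not completely observable.

2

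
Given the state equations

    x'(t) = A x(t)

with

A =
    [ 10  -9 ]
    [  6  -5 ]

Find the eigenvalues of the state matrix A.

det(sI - A) = s^2 - (tr A)s + det A, with tr A = 10 + (-5) = 5 and det A = 10·(-5) - (-9)·6 = -50 - (-54) = 4.
So p(s) = det(sI - A) = s^2 - 5s + 4.
Factor s^2 - 5s + 4: two numbers with sum 5 and product 4 are 4 and 1, so s^2 - 5s + 4 = (s - 4)(s - 1).
Hence p(s) = (s - 4) (s - 1), with roots 1, 4.
At least one eigenvalue has non-negative real part, so the system is not asymptotically stable.

1, 4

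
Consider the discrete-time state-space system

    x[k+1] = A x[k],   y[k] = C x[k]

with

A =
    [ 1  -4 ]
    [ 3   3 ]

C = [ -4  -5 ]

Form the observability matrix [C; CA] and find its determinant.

CA = [[-19, 1]]
Observability matrix O = [C; CA] = [[-4, -5], [-19, 1]]
det(O) = (-4)·1 - (-5)·(-19) = -4 - 95 = -99
Since det(O) ≠ 0, rank(O) = 2 and the system is completely observable.

-99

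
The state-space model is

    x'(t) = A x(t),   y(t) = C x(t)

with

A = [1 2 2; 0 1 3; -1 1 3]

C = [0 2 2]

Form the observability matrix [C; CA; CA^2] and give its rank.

CA = [[-2, 4, 12]]
CA^2 = [[-14, 12, 44]]
Observability matrix O = [C; CA; CA^2] = [[0, 2, 2], [-2, 4, 12], [-14, 12, 44]]
det(O) = 0·(4·44 - 12·12) - 2·((-2)·44 - 12·(-14)) + 2·((-2)·12 - 4·(-14)) = 0·32 - 2·80 + 2·32 = -96 ≠ 0, so rank(O) = 3.
rank(O) = 3 = n, so the pair (A, C) is completely observable.

3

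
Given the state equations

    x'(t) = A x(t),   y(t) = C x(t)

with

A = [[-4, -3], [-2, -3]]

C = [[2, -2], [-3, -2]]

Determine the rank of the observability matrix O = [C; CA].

2

CA = [[-4, 0], [16, 15]]
Observability matrix O = [C; CA] = [[2, -2], [-3, -2], [-4, 0], [16, 15]]
Take the 2×2 submatrix of O formed by rows 1, 2: [[2, -2], [-3, -2]]. Its determinant is 2·(-2) - (-2)·(-3) = -4 - 6 = -10 ≠ 0.
So rank(O) ≥ 2; since O has 2 columns, rank(O) = 2.
rank(O) = 2 = n, so the pair (A, C) is completely observable.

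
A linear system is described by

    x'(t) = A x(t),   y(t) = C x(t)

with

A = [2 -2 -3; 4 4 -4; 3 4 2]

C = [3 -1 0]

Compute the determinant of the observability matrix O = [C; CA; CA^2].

-1887

CA = [[2, -10, -5]]
CA^2 = [[-51, -64, 24]]
Observability matrix O = [C; CA; CA^2] = [[3, -1, 0], [2, -10, -5], [-51, -64, 24]]
Expanding along the first row, det(O) = 3·((-10)·24 - (-5)·(-64)) - (-1)·(2·24 - (-5)·(-51)) + 0·(2·(-64) - (-10)·(-51)) = 3·(-560) - (-1)·(-207) + 0·(-638) = -1887
Since det(O) ≠ 0, rank(O) = 3 and the system is completely observable.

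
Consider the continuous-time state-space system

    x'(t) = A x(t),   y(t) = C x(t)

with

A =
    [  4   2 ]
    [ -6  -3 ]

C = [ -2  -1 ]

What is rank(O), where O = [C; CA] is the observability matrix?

1

CA = [[-2, -1]]
Observability matrix O = [C; CA] = [[-2, -1], [-2, -1]]
Every row of O is a scalar multiple of row 1 = [-2, -1] (multipliers 1, 1), so the rows span a one-dimensional space.
O ≠ 0, hence rank(O) = 1.
rank(O) = 1 < n = 2, so the pair (A, C) is not completely observable.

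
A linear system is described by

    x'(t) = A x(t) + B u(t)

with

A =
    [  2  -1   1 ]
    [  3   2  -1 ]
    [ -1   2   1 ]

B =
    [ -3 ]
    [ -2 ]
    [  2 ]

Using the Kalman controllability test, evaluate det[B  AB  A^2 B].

-734

AB = [[-2], [-15], [1]]
A^2B = [[12], [-37], [-27]]
Controllability matrix C = [B  AB  A^2B] = [[-3, -2, 12], [-2, -15, -37], [2, 1, -27]]
Expanding along the first row, det(C) = (-3)·((-15)·(-27) - (-37)·1) - (-2)·((-2)·(-27) - (-37)·2) + 12·((-2)·1 - (-15)·2) = (-3)·442 - (-2)·128 + 12·28 = -734
Since det(C) ≠ 0, rank(C) = 3 and the system is completely controllable.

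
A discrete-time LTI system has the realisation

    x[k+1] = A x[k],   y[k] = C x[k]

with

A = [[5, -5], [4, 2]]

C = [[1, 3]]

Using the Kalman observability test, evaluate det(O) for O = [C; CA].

CA = [[17, 1]]
Observability matrix O = [C; CA] = [[1, 3], [17, 1]]
det(O) = 1·1 - 3·17 = 1 - 51 = -50
Since det(O) ≠ 0, rank(O) = 2 and the system is completely observable.

-50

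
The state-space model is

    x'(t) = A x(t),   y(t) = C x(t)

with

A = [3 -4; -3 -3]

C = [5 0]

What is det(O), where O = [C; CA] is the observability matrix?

CA = [[15, -20]]
Observability matrix O = [C; CA] = [[5, 0], [15, -20]]
det(O) = 5·(-20) - 0·15 = -100 - 0 = -100
Since det(O) ≠ 0, rank(O) = 2 and the system is completely observable.

-100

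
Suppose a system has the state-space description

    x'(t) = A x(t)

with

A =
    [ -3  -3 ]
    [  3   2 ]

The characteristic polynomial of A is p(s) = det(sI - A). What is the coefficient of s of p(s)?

1

For a 2×2 matrix, det(sI - A) = s^2 - (tr A)s + det A.
tr A = -1, det A = 3.
So p(s) = s^2 + s + 3.
The coefficient of s is 1.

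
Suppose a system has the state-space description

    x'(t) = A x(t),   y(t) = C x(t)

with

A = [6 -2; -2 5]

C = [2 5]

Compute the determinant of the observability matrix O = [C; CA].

CA = [[2, 21]]
Observability matrix O = [C; CA] = [[2, 5], [2, 21]]
det(O) = 2·21 - 5·2 = 42 - 10 = 32
Since det(O) ≠ 0, rank(O) = 2 and the system is completely observable.

32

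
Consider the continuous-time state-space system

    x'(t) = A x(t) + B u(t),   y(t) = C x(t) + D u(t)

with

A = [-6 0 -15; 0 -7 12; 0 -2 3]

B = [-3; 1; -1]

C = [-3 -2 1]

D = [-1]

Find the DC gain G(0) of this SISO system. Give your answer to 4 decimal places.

-15.0000

G(0) = C(-A)^{-1}B + D = -C A^{-1} B + D.
det A = -18, so A^{-1} = (1/-18)·adj(A) = [[-1/6, -5/3, 35/6], [0, 1, -4], [0, 2/3, -7/3]]
A^{-1} B = [-7, 5, 3]^T
C A^{-1} B = 14
G(0) = D - C A^{-1} B = -1 - (14) = -15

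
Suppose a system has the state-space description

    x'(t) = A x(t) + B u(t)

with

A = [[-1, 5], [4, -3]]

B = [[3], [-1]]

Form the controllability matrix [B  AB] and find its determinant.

AB = [[-8], [15]]
Controllability matrix C = [B  AB] = [[3, -8], [-1, 15]]
det(C) = 3·15 - (-8)·(-1) = 45 - 8 = 37
Since det(C) ≠ 0, rank(C) = 2 and the system is completely controllable.

37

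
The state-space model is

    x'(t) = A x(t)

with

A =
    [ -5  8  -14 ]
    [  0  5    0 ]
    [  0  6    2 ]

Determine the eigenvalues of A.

-5, 2, 5

det(sI - A) = s^3 - (tr A)s^2 + (M11 + M22 + M33)s - det A, where Mii is the 2×2 principal minor of A obtained by deleting row i and column i.
tr A = (-5) + 5 + 2 = 2; M11 = 5·2 - 0·6 = 10 - 0 = 10; M22 = (-5)·2 - (-14)·0 = -10 - 0 = -10; M33 = (-5)·5 - 8·0 = -25 - 0 = -25; sum of minors = -25.
det A = (-5)·(5·2 - 0·6) - 8·(0·2 - 0·0) + (-14)·(0·6 - 5·0) = (-5)·10 - 8·0 + (-14)·0 = -50.
So p(s) = det(sI - A) = s^3 - 2s^2 - 25s + 50.
Rational-root test: any integer root divides 50. Testing small divisors, s = 2 works: p(2) = 8 + (-8) + (-50) + 50 = 0, so (s - 2) is a factor.
Dividing, p(s) = (s - 2)(s^2 - 25).
Factor s^2 - 25: two numbers with sum 0 and product -25 are 5 and -5, so s^2 - 25 = (s - 5)(s + 5).
Hence p(s) = (s - 5) (s - 2) (s + 5), with roots -5, 2, 5.
At least one eigenvalue has non-negative real part, so the system is not asymptotically stable.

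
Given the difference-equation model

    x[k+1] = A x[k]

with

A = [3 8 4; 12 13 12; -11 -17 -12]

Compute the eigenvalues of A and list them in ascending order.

-1, 1, 4

det(zI - A) = z^3 - (tr A)z^2 + (M11 + M22 + M33)z - det A, where Mii is the 2×2 principal minor of A obtained by deleting row i and column i.
tr A = 3 + 13 + (-12) = 4; M11 = 13·(-12) - 12·(-17) = -156 - (-204) = 48; M22 = 3·(-12) - 4·(-11) = -36 - (-44) = 8; M33 = 3·13 - 8·12 = 39 - 96 = -57; sum of minors = -1.
det A = 3·(13·(-12) - 12·(-17)) - 8·(12·(-12) - 12·(-11)) + 4·(12·(-17) - 13·(-11)) = 3·48 - 8·(-12) + 4·(-61) = -4.
So p(z) = det(zI - A) = z^3 - 4z^2 - z + 4.
Rational-root test: any integer root divides 4. Testing small divisors, z = -1 works: p(-1) = -1 + (-4) + 1 + 4 = 0, so (z + 1) is a factor.
Dividing, p(z) = (z + 1)(z^2 - 5z + 4).
Factor z^2 - 5z + 4: two numbers with sum 5 and product 4 are 4 and 1, so z^2 - 5z + 4 = (z - 4)(z - 1).
Hence p(z) = (z - 4) (z - 1) (z + 1), with roots -1, 1, 4.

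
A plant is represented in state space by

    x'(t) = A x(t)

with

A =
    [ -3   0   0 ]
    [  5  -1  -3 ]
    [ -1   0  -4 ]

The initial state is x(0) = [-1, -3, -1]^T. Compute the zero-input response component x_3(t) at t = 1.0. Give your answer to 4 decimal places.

det(sI - A) = s^3 - (tr A)s^2 + (M11 + M22 + M33)s - det A, where Mii is the 2×2 principal minor of A obtained by deleting row i and column i.
tr A = (-3) + (-1) + (-4) = -8; M11 = (-1)·(-4) - (-3)·0 = 4 - 0 = 4; M22 = (-3)·(-4) - 0·(-1) = 12 - 0 = 12; M33 = (-3)·(-1) - 0·5 = 3 - 0 = 3; sum of minors = 19.
det A = (-3)·((-1)·(-4) - (-3)·0) - 0·(5·(-4) - (-3)·(-1)) + 0·(5·0 - (-1)·(-1)) = (-3)·4 - 0·(-23) + 0·(-1) = -12.
So p(s) = det(sI - A) = s^3 + 8s^2 + 19s + 12.
Rational-root test: any integer root divides 12. Testing small divisors, s = -1 works: p(-1) = -1 + 8 + (-19) + 12 = 0, so (s + 1) is a factor.
Dividing, p(s) = (s + 1)(s^2 + 7s + 12).
Factor s^2 + 7s + 12: two numbers with sum -7 and product 12 are -3 and -4, so s^2 + 7s + 12 = (s + 3)(s + 4).
Hence p(s) = (s + 1) (s + 3) (s + 4), with roots -4, -3, -1.
The eigenvalues -4, -3, -1 are distinct and real, so A is diagonalisable and x(t) = e^{At} x(0) = V diag(e^{λ_i t}) V^{-1} x(0), where the columns of V are the eigenvectors.
λ = -4: A - (-4)I = [[1, 0, 0], [5, 3, -3], [-1, 0, 0]]. v must be orthogonal to every row; (row 1) × (row 2) = [0, 3, 3], so take v_1 = [0, 1, 1]^T.
λ = -3: A - (-3)I = [[0, 0, 0], [5, 2, -3], [-1, 0, -1]]. v must be orthogonal to every row; (row 2) × (row 3) = [-2, 8, 2], so take v_2 = [-1, 4, 1]^T.
λ = -1: A - (-1)I = [[-2, 0, 0], [5, 0, -3], [-1, 0, -3]]. v must be orthogonal to every row; (row 1) × (row 2) = [0, -6, 0], so take v_3 = [0, 1, 0]^T.
V = [v_1 v_2 v_3] = [[0, -1, 0], [1, 4, 1], [1, 1, 0]] has det V = -1, so V^{-1} = adj(V)/det V = [[1, 0, 1], [-1, 0, 0], [3, 1, -1]].
Modal coordinates z(0) = V^{-1} x(0): 1·(-1) + 0·(-3) + 1·(-1) = -2; (-1)·(-1) + 0·(-3) + 0·(-1) = 1; 3·(-1) + 1·(-3) + (-1)·(-1) = -5; so z(0) = [-2, 1, -5]^T.
x_3(t) = Σ_i (v_i)_3 · z_i(0) · e^{λ_i t} (row 3 of V times the modal terms).
x_3(1.0) = 1·(-2)·e^{-4·1.0} + 1·1·e^{-3·1.0} + 0·(-5)·e^{-1·1.0} = (-2)·0.018316 + 1·0.049787 + 0·0.367879 = 0.0132.

0.0132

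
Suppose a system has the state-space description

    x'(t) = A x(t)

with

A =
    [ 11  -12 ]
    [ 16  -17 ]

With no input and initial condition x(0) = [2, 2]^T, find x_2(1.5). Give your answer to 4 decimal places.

det(sI - A) = s^2 - (tr A)s + det A, with tr A = 11 + (-17) = -6 and det A = 11·(-17) - (-12)·16 = -187 - (-192) = 5.
So p(s) = det(sI - A) = s^2 + 6s + 5.
Factor s^2 + 6s + 5: two numbers with sum -6 and product 5 are -1 and -5, so s^2 + 6s + 5 = (s + 1)(s + 5).
Hence p(s) = (s + 1) (s + 5), with roots -5, -1.
The eigenvalues -5, -1 are distinct and real, so A is diagonalisable and x(t) = e^{At} x(0) = V diag(e^{λ_i t}) V^{-1} x(0), where the columns of V are the eigenvectors.
λ = -5: A - (-5)I = [[16, -12], [16, -12]]. Row 1 gives 16·v1 + (-12)·v2 = 0, so take v_1 = [3, 4]^T.
λ = -1: A - (-1)I = [[12, -12], [16, -16]]. Row 1 gives 12·v1 + (-12)·v2 = 0, so take v_2 = [1, 1]^T.
V = [v_1 v_2] = [[3, 1], [4, 1]] has det V = -1, so V^{-1} = adj(V)/det V = [[-1, 1], [4, -3]].
Modal coordinates z(0) = V^{-1} x(0): (-1)·2 + 1·2 = 0; 4·2 + (-3)·2 = 2; so z(0) = [0, 2]^T.
x_2(t) = Σ_i (v_i)_2 · z_i(0) · e^{λ_i t} (row 2 of V times the modal terms).
x_2(1.5) = 4·0·e^{-5·1.5} + 1·2·e^{-1·1.5} = 0·0.000553 + 2·0.223130 = 0.4463.

0.4463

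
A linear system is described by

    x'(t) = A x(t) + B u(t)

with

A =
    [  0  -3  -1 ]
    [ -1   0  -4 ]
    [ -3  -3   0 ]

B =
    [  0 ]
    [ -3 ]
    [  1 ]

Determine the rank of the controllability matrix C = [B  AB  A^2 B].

AB = [[8], [-4], [9]]
A^2B = [[3], [-44], [-12]]
Controllability matrix C = [B  AB  A^2B] = [[0, 8, 3], [-3, -4, -44], [1, 9, -12]]
det(C) = 0·((-4)·(-12) - (-44)·9) - 8·((-3)·(-12) - (-44)·1) + 3·((-3)·9 - (-4)·1) = 0·444 - 8·80 + 3·(-23) = -709 ≠ 0, so rank(C) = 3.
rank(C) = 3 = n, so the pair (A, B) is completely controllable.

3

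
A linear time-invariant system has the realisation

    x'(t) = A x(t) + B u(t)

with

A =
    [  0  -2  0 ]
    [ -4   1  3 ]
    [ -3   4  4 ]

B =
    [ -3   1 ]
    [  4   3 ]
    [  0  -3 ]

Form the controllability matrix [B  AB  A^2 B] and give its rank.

3

AB = [[-8, -6], [16, -10], [25, -3]]
A^2B = [[-32, 20], [123, 5], [188, -34]]
Controllability matrix C = [B  AB  A^2B] = [[-3, 1, -8, -6, -32, 20], [4, 3, 16, -10, 123, 5], [0, -3, 25, -3, 188, -34]]
Take the 3×3 submatrix of C formed by columns 1, 2, 3: [[-3, 1, -8], [4, 3, 16], [0, -3, 25]]. Its determinant is (-3)·(3·25 - 16·(-3)) - 1·(4·25 - 16·0) + (-8)·(4·(-3) - 3·0) = (-3)·123 - 1·100 + (-8)·(-12) = -373 ≠ 0.
So rank(C) ≥ 3; since C has 3 rows, rank(C) = 3.
rank(C) = 3 = n, so the pair (A, B) is completely controllable.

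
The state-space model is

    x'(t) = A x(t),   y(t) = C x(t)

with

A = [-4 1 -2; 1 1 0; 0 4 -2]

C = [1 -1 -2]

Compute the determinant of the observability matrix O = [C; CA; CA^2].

CA = [[-5, -8, 2]]
CA^2 = [[12, -5, 6]]
Observability matrix O = [C; CA; CA^2] = [[1, -1, -2], [-5, -8, 2], [12, -5, 6]]
Expanding along the first row, det(O) = 1·((-8)·6 - 2·(-5)) - (-1)·((-5)·6 - 2·12) + (-2)·((-5)·(-5) - (-8)·12) = 1·(-38) - (-1)·(-54) + (-2)·121 = -334
Since det(O) ≠ 0, rank(O) = 3 and the system is completely observable.

-334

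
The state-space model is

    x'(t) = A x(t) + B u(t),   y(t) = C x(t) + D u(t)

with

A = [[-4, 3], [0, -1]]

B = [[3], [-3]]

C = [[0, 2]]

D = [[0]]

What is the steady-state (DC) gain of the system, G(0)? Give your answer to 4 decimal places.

-6.0000

G(0) = C(-A)^{-1}B + D = -C A^{-1} B + D.
det A = 4, so A^{-1} = (1/4)·adj(A) = [[-1/4, -3/4], [0, -1]]
A^{-1} B = [3/2, 3]^T
C A^{-1} B = 6
G(0) = D - C A^{-1} B = 0 - (6) = -6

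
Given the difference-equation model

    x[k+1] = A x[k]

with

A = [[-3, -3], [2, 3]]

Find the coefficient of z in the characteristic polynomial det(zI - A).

0

For a 2×2 matrix, det(zI - A) = z^2 - (tr A)z + det A.
tr A = 0, det A = -3.
So p(z) = z^2 - 3.
The coefficient of z is 0.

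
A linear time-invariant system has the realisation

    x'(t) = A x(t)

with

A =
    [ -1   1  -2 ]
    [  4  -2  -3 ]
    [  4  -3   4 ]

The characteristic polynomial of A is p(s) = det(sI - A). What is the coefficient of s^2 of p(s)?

-1

Expand det(sI - A) for the 3×3 matrix.
p(s) = s^3 - s^2 - 15s + 3.
(Check: constant term = det(-A) = (-1)^3 det A = 3; coefficient of s^2 = -tr A = -1.)
The coefficient of s^2 is -1.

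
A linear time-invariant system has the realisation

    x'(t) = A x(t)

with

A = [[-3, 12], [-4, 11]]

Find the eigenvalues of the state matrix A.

3, 5

det(sI - A) = s^2 - (tr A)s + det A, with tr A = (-3) + 11 = 8 and det A = (-3)·11 - 12·(-4) = -33 - (-48) = 15.
So p(s) = det(sI - A) = s^2 - 8s + 15.
Factor s^2 - 8s + 15: two numbers with sum 8 and product 15 are 5 and 3, so s^2 - 8s + 15 = (s - 5)(s - 3).
Hence p(s) = (s - 5) (s - 3), with roots 3, 5.
At least one eigenvalue has non-negative real part, so the system is not asymptotically stable.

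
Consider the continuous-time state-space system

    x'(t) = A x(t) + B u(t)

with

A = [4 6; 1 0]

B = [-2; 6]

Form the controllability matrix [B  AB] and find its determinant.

-164

AB = [[28], [-2]]
Controllability matrix C = [B  AB] = [[-2, 28], [6, -2]]
det(C) = (-2)·(-2) - 28·6 = 4 - 168 = -164
Since det(C) ≠ 0, rank(C) = 2 and the system is completely controllable.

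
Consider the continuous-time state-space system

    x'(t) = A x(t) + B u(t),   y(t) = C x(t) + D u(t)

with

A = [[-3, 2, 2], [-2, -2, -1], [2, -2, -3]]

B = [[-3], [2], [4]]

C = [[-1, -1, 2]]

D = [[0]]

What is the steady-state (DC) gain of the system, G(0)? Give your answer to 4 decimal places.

1.5000

G(0) = C(-A)^{-1}B + D = -C A^{-1} B + D.
det A = -12, so A^{-1} = (1/-12)·adj(A) = [[-1/3, -1/6, -1/6], [2/3, -5/12, 7/12], [-2/3, 1/6, -5/6]]
A^{-1} B = [0, -1/2, -1]^T
C A^{-1} B = -3/2
G(0) = D - C A^{-1} B = 0 - (-3/2) = 3/2 ≈ 1.5000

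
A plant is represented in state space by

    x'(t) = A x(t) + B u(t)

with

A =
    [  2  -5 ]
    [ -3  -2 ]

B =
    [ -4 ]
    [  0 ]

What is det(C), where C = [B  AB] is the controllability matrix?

-48

AB = [[-8], [12]]
Controllability matrix C = [B  AB] = [[-4, -8], [0, 12]]
det(C) = (-4)·12 - (-8)·0 = -48 - 0 = -48
Since det(C) ≠ 0, rank(C) = 2 and the system is completely controllable.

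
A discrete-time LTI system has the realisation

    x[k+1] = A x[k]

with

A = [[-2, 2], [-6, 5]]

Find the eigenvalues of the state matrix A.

1, 2

det(zI - A) = z^2 - (tr A)z + det A, with tr A = (-2) + 5 = 3 and det A = (-2)·5 - 2·(-6) = -10 - (-12) = 2.
So p(z) = det(zI - A) = z^2 - 3z + 2.
Factor z^2 - 3z + 2: two numbers with sum 3 and product 2 are 2 and 1, so z^2 - 3z + 2 = (z - 2)(z - 1).
Hence p(z) = (z - 2) (z - 1), with roots 1, 2.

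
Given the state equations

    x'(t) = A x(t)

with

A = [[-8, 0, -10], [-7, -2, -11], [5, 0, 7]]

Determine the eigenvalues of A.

-3, -2, 2

det(sI - A) = s^3 - (tr A)s^2 + (M11 + M22 + M33)s - det A, where Mii is the 2×2 principal minor of A obtained by deleting row i and column i.
tr A = (-8) + (-2) + 7 = -3; M11 = (-2)·7 - (-11)·0 = -14 - 0 = -14; M22 = (-8)·7 - (-10)·5 = -56 - (-50) = -6; M33 = (-8)·(-2) - 0·(-7) = 16 - 0 = 16; sum of minors = -4.
det A = (-8)·((-2)·7 - (-11)·0) - 0·((-7)·7 - (-11)·5) + (-10)·((-7)·0 - (-2)·5) = (-8)·(-14) - 0·6 + (-10)·10 = 12.
So p(s) = det(sI - A) = s^3 + 3s^2 - 4s - 12.
Rational-root test: any integer root divides -12. Testing small divisors, s = -2 works: p(-2) = -8 + 12 + 8 + (-12) = 0, so (s + 2) is a factor.
Dividing, p(s) = (s + 2)(s^2 + s - 6).
Factor s^2 + s - 6: two numbers with sum -1 and product -6 are 2 and -3, so s^2 + s - 6 = (s - 2)(s + 3).
Hence p(s) = (s - 2) (s + 2) (s + 3), with roots -3, -2, 2.
At least one eigenvalue has non-negative real part, so the system is not asymptotically stable.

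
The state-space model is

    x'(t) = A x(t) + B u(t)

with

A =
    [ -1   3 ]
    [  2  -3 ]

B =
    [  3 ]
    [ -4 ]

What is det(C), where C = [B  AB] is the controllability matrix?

AB = [[-15], [18]]
Controllability matrix C = [B  AB] = [[3, -15], [-4, 18]]
det(C) = 3·18 - (-15)·(-4) = 54 - 60 = -6
Since det(C) ≠ 0, rank(C) = 2 and the system is completely controllable.

-6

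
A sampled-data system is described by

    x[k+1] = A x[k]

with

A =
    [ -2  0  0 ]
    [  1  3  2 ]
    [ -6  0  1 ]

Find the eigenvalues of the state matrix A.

-2, 1, 3

det(zI - A) = z^3 - (tr A)z^2 + (M11 + M22 + M33)z - det A, where Mii is the 2×2 principal minor of A obtained by deleting row i and column i.
tr A = (-2) + 3 + 1 = 2; M11 = 3·1 - 2·0 = 3 - 0 = 3; M22 = (-2)·1 - 0·(-6) = -2 - 0 = -2; M33 = (-2)·3 - 0·1 = -6 - 0 = -6; sum of minors = -5.
det A = (-2)·(3·1 - 2·0) - 0·(1·1 - 2·(-6)) + 0·(1·0 - 3·(-6)) = (-2)·3 - 0·13 + 0·18 = -6.
So p(z) = det(zI - A) = z^3 - 2z^2 - 5z + 6.
Rational-root test: any integer root divides 6. Testing small divisors, z = 1 works: p(1) = 1 + (-2) + (-5) + 6 = 0, so (z - 1) is a factor.
Dividing, p(z) = (z - 1)(z^2 - z - 6).
Factor z^2 - z - 6: two numbers with sum 1 and product -6 are 3 and -2, so z^2 - z - 6 = (z - 3)(z + 2).
Hence p(z) = (z - 3) (z - 1) (z + 2), with roots -2, 1, 3.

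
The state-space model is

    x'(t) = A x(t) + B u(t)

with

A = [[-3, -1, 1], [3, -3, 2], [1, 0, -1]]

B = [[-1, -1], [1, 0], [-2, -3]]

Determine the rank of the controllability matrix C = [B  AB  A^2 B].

3

AB = [[0, 0], [-10, -9], [1, 2]]
A^2B = [[11, 11], [32, 31], [-1, -2]]
Controllability matrix C = [B  AB  A^2B] = [[-1, -1, 0, 0, 11, 11], [1, 0, -10, -9, 32, 31], [-2, -3, 1, 2, -1, -2]]
Take the 3×3 submatrix of C formed by columns 1, 2, 3: [[-1, -1, 0], [1, 0, -10], [-2, -3, 1]]. Its determinant is (-1)·(0·1 - (-10)·(-3)) - (-1)·(1·1 - (-10)·(-2)) + 0·(1·(-3) - 0·(-2)) = (-1)·(-30) - (-1)·(-19) + 0·(-3) = 11 ≠ 0.
So rank(C) ≥ 3; since C has 3 rows, rank(C) = 3.
rank(C) = 3 = n, so the pair (A, B) is completely controllable.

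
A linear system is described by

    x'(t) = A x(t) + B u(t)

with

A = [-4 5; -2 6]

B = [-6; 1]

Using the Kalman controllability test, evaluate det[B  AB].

-137

AB = [[29], [18]]
Controllability matrix C = [B  AB] = [[-6, 29], [1, 18]]
det(C) = (-6)·18 - 29·1 = -108 - 29 = -137
Since det(C) ≠ 0, rank(C) = 2 and the system is completely controllable.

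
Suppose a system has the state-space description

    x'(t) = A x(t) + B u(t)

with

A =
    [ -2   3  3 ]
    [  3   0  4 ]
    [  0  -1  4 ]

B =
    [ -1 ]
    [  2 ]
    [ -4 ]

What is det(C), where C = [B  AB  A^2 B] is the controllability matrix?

10273

AB = [[-4], [-19], [-18]]
A^2B = [[-103], [-84], [-53]]
Controllability matrix C = [B  AB  A^2B] = [[-1, -4, -103], [2, -19, -84], [-4, -18, -53]]
Expanding along the first row, det(C) = (-1)·((-19)·(-53) - (-84)·(-18)) - (-4)·(2·(-53) - (-84)·(-4)) + (-103)·(2·(-18) - (-19)·(-4)) = (-1)·(-505) - (-4)·(-442) + (-103)·(-112) = 10273
Since det(C) ≠ 0, rank(C) = 3 and the system is completely controllable.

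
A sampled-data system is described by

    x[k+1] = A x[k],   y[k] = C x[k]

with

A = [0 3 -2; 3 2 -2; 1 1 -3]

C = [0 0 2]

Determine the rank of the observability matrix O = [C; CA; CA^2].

3

CA = [[2, 2, -6]]
CA^2 = [[0, 4, 10]]
Observability matrix O = [C; CA; CA^2] = [[0, 0, 2], [2, 2, -6], [0, 4, 10]]
det(O) = 0·(2·10 - (-6)·4) - 0·(2·10 - (-6)·0) + 2·(2·4 - 2·0) = 0·44 - 0·20 + 2·8 = 16 ≠ 0, so rank(O) = 3.
rank(O) = 3 = n, so the pair (A, C) is completely observable.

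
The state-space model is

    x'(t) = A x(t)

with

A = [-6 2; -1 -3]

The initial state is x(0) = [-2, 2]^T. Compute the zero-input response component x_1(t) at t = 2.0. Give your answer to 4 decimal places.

det(sI - A) = s^2 - (tr A)s + det A, with tr A = (-6) + (-3) = -9 and det A = (-6)·(-3) - 2·(-1) = 18 - (-2) = 20.
So p(s) = det(sI - A) = s^2 + 9s + 20.
Factor s^2 + 9s + 20: two numbers with sum -9 and product 20 are -4 and -5, so s^2 + 9s + 20 = (s + 4)(s + 5).
Hence p(s) = (s + 4) (s + 5), with roots -5, -4.
The eigenvalues -5, -4 are distinct and real, so A is diagonalisable and x(t) = e^{At} x(0) = V diag(e^{λ_i t}) V^{-1} x(0), where the columns of V are the eigenvectors.
λ = -5: A - (-5)I = [[-1, 2], [-1, 2]]. Row 1 gives (-1)·v1 + 2·v2 = 0, so take v_1 = [-2, -1]^T.
λ = -4: A - (-4)I = [[-2, 2], [-1, 1]]. Row 1 gives (-2)·v1 + 2·v2 = 0, so take v_2 = [1, 1]^T.
V = [v_1 v_2] = [[-2, 1], [-1, 1]] has det V = -1, so V^{-1} = adj(V)/det V = [[-1, 1], [-1, 2]].
Modal coordinates z(0) = V^{-1} x(0): (-1)·(-2) + 1·2 = 4; (-1)·(-2) + 2·2 = 6; so z(0) = [4, 6]^T.
x_1(t) = Σ_i (v_i)_1 · z_i(0) · e^{λ_i t} (row 1 of V times the modal terms).
x_1(2.0) = (-2)·4·e^{-5·2.0} + 1·6·e^{-4·2.0} = (-8)·0.000045 + 6·0.000335 = 0.0016.

0.0016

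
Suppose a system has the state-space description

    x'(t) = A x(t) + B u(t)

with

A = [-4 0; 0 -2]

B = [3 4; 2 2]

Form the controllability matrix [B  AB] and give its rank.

2

AB = [[-12, -16], [-4, -4]]
Controllability matrix C = [B  AB] = [[3, 4, -12, -16], [2, 2, -4, -4]]
Take the 2×2 submatrix of C formed by columns 1, 2: [[3, 4], [2, 2]]. Its determinant is 3·2 - 4·2 = 6 - 8 = -2 ≠ 0.
So rank(C) ≥ 2; since C has 2 rows, rank(C) = 2.
rank(C) = 2 = n, so the pair (A, B) is completely controllable.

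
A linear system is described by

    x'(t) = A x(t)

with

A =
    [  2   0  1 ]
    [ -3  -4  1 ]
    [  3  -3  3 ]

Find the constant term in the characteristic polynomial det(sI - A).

Expand det(sI - A) for the 3×3 matrix.
p(s) = s^3 - s^2 - 14s - 3.
(Check: constant term = det(-A) = (-1)^3 det A = -3; coefficient of s^2 = -tr A = -1.)
The constant term is -3.

-3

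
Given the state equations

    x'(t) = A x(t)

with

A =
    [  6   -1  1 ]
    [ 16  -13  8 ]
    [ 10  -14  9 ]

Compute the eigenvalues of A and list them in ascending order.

-5, 3, 4

det(sI - A) = s^3 - (tr A)s^2 + (M11 + M22 + M33)s - det A, where Mii is the 2×2 principal minor of A obtained by deleting row i and column i.
tr A = 6 + (-13) + 9 = 2; M11 = (-13)·9 - 8·(-14) = -117 - (-112) = -5; M22 = 6·9 - 1·10 = 54 - 10 = 44; M33 = 6·(-13) - (-1)·16 = -78 - (-16) = -62; sum of minors = -23.
det A = 6·((-13)·9 - 8·(-14)) - (-1)·(16·9 - 8·10) + 1·(16·(-14) - (-13)·10) = 6·(-5) - (-1)·64 + 1·(-94) = -60.
So p(s) = det(sI - A) = s^3 - 2s^2 - 23s + 60.
Rational-root test: any integer root divides 60. Testing small divisors, s = 3 works: p(3) = 27 + (-18) + (-69) + 60 = 0, so (s - 3) is a factor.
Dividing, p(s) = (s - 3)(s^2 + s - 20).
Factor s^2 + s - 20: two numbers with sum -1 and product -20 are 4 and -5, so s^2 + s - 20 = (s - 4)(s + 5).
Hence p(s) = (s - 4) (s - 3) (s + 5), with roots -5, 3, 4.
At least one eigenvalue has non-negative real part, so the system is not asymptotically stable.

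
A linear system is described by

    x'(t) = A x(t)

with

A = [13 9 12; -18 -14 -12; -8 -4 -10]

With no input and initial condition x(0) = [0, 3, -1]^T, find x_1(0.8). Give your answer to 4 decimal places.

1.0341

det(sI - A) = s^3 - (tr A)s^2 + (M11 + M22 + M33)s - det A, where Mii is the 2×2 principal minor of A obtained by deleting row i and column i.
tr A = 13 + (-14) + (-10) = -11; M11 = (-14)·(-10) - (-12)·(-4) = 140 - 48 = 92; M22 = 13·(-10) - 12·(-8) = -130 - (-96) = -34; M33 = 13·(-14) - 9·(-18) = -182 - (-162) = -20; sum of minors = 38.
det A = 13·((-14)·(-10) - (-12)·(-4)) - 9·((-18)·(-10) - (-12)·(-8)) + 12·((-18)·(-4) - (-14)·(-8)) = 13·92 - 9·84 + 12·(-40) = -40.
So p(s) = det(sI - A) = s^3 + 11s^2 + 38s + 40.
Rational-root test: any integer root divides 40. Testing small divisors, s = -2 works: p(-2) = -8 + 44 + (-76) + 40 = 0, so (s + 2) is a factor.
Dividing, p(s) = (s + 2)(s^2 + 9s + 20).
Factor s^2 + 9s + 20: two numbers with sum -9 and product 20 are -4 and -5, so s^2 + 9s + 20 = (s + 4)(s + 5).
Hence p(s) = (s + 2) (s + 4) (s + 5), with roots -5, -4, -2.
The eigenvalues -5, -4, -2 are distinct and real, so A is diagonalisable and x(t) = e^{At} x(0) = V diag(e^{λ_i t}) V^{-1} x(0), where the columns of V are the eigenvectors.
λ = -5: A - (-5)I = [[18, 9, 12], [-18, -9, -12], [-8, -4, -5]]. v must be orthogonal to every row; (row 1) × (row 3) = [3, -6, 0], so take v_1 = [1, -2, 0]^T.
λ = -4: A - (-4)I = [[17, 9, 12], [-18, -10, -12], [-8, -4, -6]]. v must be orthogonal to every row; (row 1) × (row 2) = [12, -12, -8], so take v_2 = [-3, 3, 2]^T.
λ = -2: A - (-2)I = [[15, 9, 12], [-18, -12, -12], [-8, -4, -8]]. v must be orthogonal to every row; (row 1) × (row 2) = [36, -36, -18], so take v_3 = [-2, 2, 1]^T.
V = [v_1 v_2 v_3] = [[1, -3, -2], [-2, 3, 2], [0, 2, 1]] has det V = 1, so V^{-1} = adj(V)/det V = [[-1, -1, 0], [2, 1, 2], [-4, -2, -3]].
Modal coordinates z(0) = V^{-1} x(0): (-1)·0 + (-1)·3 + 0·(-1) = -3; 2·0 + 1·3 + 2·(-1) = 1; (-4)·0 + (-2)·3 + (-3)·(-1) = -3; so z(0) = [-3, 1, -3]^T.
x_1(t) = Σ_i (v_i)_1 · z_i(0) · e^{λ_i t} (row 1 of V times the modal terms).
x_1(0.8) = 1·(-3)·e^{-5·0.8} + (-3)·1·e^{-4·0.8} + (-2)·(-3)·e^{-2·0.8} = (-3)·0.018316 + (-3)·0.040762 + 6·0.201897 = 1.0341.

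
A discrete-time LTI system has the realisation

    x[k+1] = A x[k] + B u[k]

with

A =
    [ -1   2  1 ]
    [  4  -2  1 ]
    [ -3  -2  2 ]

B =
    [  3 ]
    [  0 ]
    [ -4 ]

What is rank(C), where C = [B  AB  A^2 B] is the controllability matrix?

3

AB = [[-7], [8], [-17]]
A^2B = [[6], [-61], [-29]]
Controllability matrix C = [B  AB  A^2B] = [[3, -7, 6], [0, 8, -61], [-4, -17, -29]]
det(C) = 3·(8·(-29) - (-61)·(-17)) - (-7)·(0·(-29) - (-61)·(-4)) + 6·(0·(-17) - 8·(-4)) = 3·(-1269) - (-7)·(-244) + 6·32 = -5323 ≠ 0, so rank(C) = 3.
rank(C) = 3 = n, so the pair (A, B) is completely controllable.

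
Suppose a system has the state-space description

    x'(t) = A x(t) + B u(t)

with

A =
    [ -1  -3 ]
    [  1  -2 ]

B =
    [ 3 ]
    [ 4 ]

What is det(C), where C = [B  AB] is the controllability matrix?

AB = [[-15], [-5]]
Controllability matrix C = [B  AB] = [[3, -15], [4, -5]]
det(C) = 3·(-5) - (-15)·4 = -15 - (-60) = 45
Since det(C) ≠ 0, rank(C) = 2 and the system is completely controllable.

45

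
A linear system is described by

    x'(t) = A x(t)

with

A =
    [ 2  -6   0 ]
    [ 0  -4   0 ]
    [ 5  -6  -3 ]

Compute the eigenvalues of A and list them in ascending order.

det(sI - A) = s^3 - (tr A)s^2 + (M11 + M22 + M33)s - det A, where Mii is the 2×2 principal minor of A obtained by deleting row i and column i.
tr A = 2 + (-4) + (-3) = -5; M11 = (-4)·(-3) - 0·(-6) = 12 - 0 = 12; M22 = 2·(-3) - 0·5 = -6 - 0 = -6; M33 = 2·(-4) - (-6)·0 = -8 - 0 = -8; sum of minors = -2.
det A = 2·((-4)·(-3) - 0·(-6)) - (-6)·(0·(-3) - 0·5) + 0·(0·(-6) - (-4)·5) = 2·12 - (-6)·0 + 0·20 = 24.
So p(s) = det(sI - A) = s^3 + 5s^2 - 2s - 24.
Rational-root test: any integer root divides -24. Testing small divisors, s = 2 works: p(2) = 8 + 20 + (-4) + (-24) = 0, so (s - 2) is a factor.
Dividing, p(s) = (s - 2)(s^2 + 7s + 12).
Factor s^2 + 7s + 12: two numbers with sum -7 and product 12 are -3 and -4, so s^2 + 7s + 12 = (s + 3)(s + 4).
Hence p(s) = (s - 2) (s + 3) (s + 4), with roots -4, -3, 2.
At least one eigenvalue has non-negative real part, so the system is not asymptotically stable.

-4, -3, 2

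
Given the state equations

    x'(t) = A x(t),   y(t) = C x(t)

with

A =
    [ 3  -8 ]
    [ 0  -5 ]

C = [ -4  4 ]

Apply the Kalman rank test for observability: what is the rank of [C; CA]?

CA = [[-12, 12]]
Observability matrix O = [C; CA] = [[-4, 4], [-12, 12]]
Every row of O is a scalar multiple of row 1 = [-4, 4] (multipliers 1, 3), so the rows span a one-dimensional space.
O ≠ 0, hence rank(O) = 1.
rank(O) = 1 < n = 2, so the pair (A, C) is not completely observable.

1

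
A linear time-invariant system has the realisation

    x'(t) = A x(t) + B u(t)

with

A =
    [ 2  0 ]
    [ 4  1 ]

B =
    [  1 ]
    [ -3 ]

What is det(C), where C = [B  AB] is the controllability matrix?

AB = [[2], [1]]
Controllability matrix C = [B  AB] = [[1, 2], [-3, 1]]
det(C) = 1·1 - 2·(-3) = 1 - (-6) = 7
Since det(C) ≠ 0, rank(C) = 2 and the system is completely controllable.

7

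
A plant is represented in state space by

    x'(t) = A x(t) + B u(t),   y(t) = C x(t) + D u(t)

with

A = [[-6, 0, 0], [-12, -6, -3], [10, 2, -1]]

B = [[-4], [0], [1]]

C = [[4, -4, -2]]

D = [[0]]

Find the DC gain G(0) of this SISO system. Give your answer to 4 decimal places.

G(0) = C(-A)^{-1}B + D = -C A^{-1} B + D.
det A = -72, so A^{-1} = (1/-72)·adj(A) = [[-1/6, 0, 0], [7/12, -1/12, 1/4], [-1/2, -1/6, -1/2]]
A^{-1} B = [2/3, -25/12, 3/2]^T
C A^{-1} B = 8
G(0) = D - C A^{-1} B = 0 - (8) = -8

-8.0000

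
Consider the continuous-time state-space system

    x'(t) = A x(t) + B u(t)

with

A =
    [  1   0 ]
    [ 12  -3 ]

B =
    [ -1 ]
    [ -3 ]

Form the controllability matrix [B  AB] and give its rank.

1

AB = [[-1], [-3]]
Controllability matrix C = [B  AB] = [[-1, -1], [-3, -3]]
Every column of C is a scalar multiple of column 1 = [-1, -3] (multipliers 1, 1), so the columns span a one-dimensional space.
C ≠ 0, hence rank(C) = 1.
rank(C) = 1 < n = 2, so the pair (A, B) is not completely controllable.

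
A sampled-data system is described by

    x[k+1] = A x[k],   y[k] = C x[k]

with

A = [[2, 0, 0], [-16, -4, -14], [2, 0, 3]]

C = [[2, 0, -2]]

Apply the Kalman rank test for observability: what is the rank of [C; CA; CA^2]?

CA = [[0, 0, -6]]
CA^2 = [[-12, 0, -18]]
Observability matrix O = [C; CA; CA^2] = [[2, 0, -2], [0, 0, -6], [-12, 0, -18]]
Column 2 of O is identically zero, so rank(O) ≤ 2.
The 2×2 minor from rows 1, 2, columns 1, 3 is 2·(-6) - (-2)·0 = -12 - 0 = -12 ≠ 0, so rank(O) = 2.
rank(O) = 2 < n = 3, so the pair (A, C) is not completely observable.

2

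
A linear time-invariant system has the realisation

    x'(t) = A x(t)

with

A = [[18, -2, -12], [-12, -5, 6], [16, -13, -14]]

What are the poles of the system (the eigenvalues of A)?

det(sI - A) = s^3 - (tr A)s^2 + (M11 + M22 + M33)s - det A, where Mii is the 2×2 principal minor of A obtained by deleting row i and column i.
tr A = 18 + (-5) + (-14) = -1; M11 = (-5)·(-14) - 6·(-13) = 70 - (-78) = 148; M22 = 18·(-14) - (-12)·16 = -252 - (-192) = -60; M33 = 18·(-5) - (-2)·(-12) = -90 - 24 = -114; sum of minors = -26.
det A = 18·((-5)·(-14) - 6·(-13)) - (-2)·((-12)·(-14) - 6·16) + (-12)·((-12)·(-13) - (-5)·16) = 18·148 - (-2)·72 + (-12)·236 = -24.
So p(s) = det(sI - A) = s^3 + s^2 - 26s + 24.
Rational-root test: any integer root divides 24. Testing small divisors, s = 1 works: p(1) = 1 + 1 + (-26) + 24 = 0, so (s - 1) is a factor.
Dividing, p(s) = (s - 1)(s^2 + 2s - 24).
Factor s^2 + 2s - 24: two numbers with sum -2 and product -24 are 4 and -6, so s^2 + 2s - 24 = (s - 4)(s + 6).
Hence p(s) = (s - 4) (s - 1) (s + 6), with roots -6, 1, 4.
At least one eigenvalue has non-negative real part, so the system is not asymptotically stable.

-6, 1, 4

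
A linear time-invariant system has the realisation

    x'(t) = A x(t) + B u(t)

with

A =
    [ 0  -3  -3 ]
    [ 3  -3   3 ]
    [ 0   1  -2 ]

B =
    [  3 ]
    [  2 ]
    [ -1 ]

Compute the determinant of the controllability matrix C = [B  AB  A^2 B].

AB = [[-3], [0], [4]]
A^2B = [[-12], [3], [-8]]
Controllability matrix C = [B  AB  A^2B] = [[3, -3, -12], [2, 0, 3], [-1, 4, -8]]
Expanding along the first row, det(C) = 3·(0·(-8) - 3·4) - (-3)·(2·(-8) - 3·(-1)) + (-12)·(2·4 - 0·(-1)) = 3·(-12) - (-3)·(-13) + (-12)·8 = -171
Since det(C) ≠ 0, rank(C) = 3 and the system is completely controllable.

-171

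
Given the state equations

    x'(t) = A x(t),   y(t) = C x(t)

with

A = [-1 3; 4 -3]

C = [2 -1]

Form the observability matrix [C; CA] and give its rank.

CA = [[-6, 9]]
Observability matrix O = [C; CA] = [[2, -1], [-6, 9]]
det(O) = 2·9 - (-1)·(-6) = 18 - 6 = 12 ≠ 0, so rank(O) = 2.
rank(O) = 2 = n, so the pair (A, C) is completely observable.

2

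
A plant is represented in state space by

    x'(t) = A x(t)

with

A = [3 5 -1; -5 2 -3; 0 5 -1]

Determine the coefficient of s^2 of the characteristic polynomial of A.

Expand det(sI - A) for the 3×3 matrix.
p(s) = s^3 - 4s^2 + 41s - 39.
(Check: constant term = det(-A) = (-1)^3 det A = -39; coefficient of s^2 = -tr A = -4.)
The coefficient of s^2 is -4.

-4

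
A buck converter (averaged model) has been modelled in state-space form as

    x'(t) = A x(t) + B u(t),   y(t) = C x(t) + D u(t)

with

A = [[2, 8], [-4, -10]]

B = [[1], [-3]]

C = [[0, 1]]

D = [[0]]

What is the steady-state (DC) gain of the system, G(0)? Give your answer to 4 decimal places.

G(0) = C(-A)^{-1}B + D = -C A^{-1} B + D.
det A = 12, so A^{-1} = (1/12)·adj(A) = [[-5/6, -2/3], [1/3, 1/6]]
A^{-1} B = [7/6, -1/6]^T
C A^{-1} B = -1/6
G(0) = D - C A^{-1} B = 0 - (-1/6) = 1/6 ≈ 0.1667

0.1667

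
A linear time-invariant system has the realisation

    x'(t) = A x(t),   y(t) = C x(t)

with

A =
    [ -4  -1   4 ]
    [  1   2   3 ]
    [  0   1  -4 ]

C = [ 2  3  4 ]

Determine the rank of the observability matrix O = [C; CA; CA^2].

CA = [[-5, 8, 1]]
CA^2 = [[28, 22, 0]]
Observability matrix O = [C; CA; CA^2] = [[2, 3, 4], [-5, 8, 1], [28, 22, 0]]
det(O) = 2·(8·0 - 1·22) - 3·((-5)·0 - 1·28) + 4·((-5)·22 - 8·28) = 2·(-22) - 3·(-28) + 4·(-334) = -1296 ≠ 0, so rank(O) = 3.
rank(O) = 3 = n, so the pair (A, C) is completely observable.

3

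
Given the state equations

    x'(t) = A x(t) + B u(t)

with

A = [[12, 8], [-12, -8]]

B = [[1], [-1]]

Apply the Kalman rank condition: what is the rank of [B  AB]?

1

AB = [[4], [-4]]
Controllability matrix C = [B  AB] = [[1, 4], [-1, -4]]
Every column of C is a scalar multiple of column 1 = [1, -1] (multipliers 1, 4), so the columns span a one-dimensional space.
C ≠ 0, hence rank(C) = 1.
rank(C) = 1 < n = 2, so the pair (A, B) is not completely controllable.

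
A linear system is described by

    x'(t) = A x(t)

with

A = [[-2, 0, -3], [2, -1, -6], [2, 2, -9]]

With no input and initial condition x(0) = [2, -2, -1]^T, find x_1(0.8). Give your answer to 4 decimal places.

0.3212

det(sI - A) = s^3 - (tr A)s^2 + (M11 + M22 + M33)s - det A, where Mii is the 2×2 principal minor of A obtained by deleting row i and column i.
tr A = (-2) + (-1) + (-9) = -12; M11 = (-1)·(-9) - (-6)·2 = 9 - (-12) = 21; M22 = (-2)·(-9) - (-3)·2 = 18 - (-6) = 24; M33 = (-2)·(-1) - 0·2 = 2 - 0 = 2; sum of minors = 47.
det A = (-2)·((-1)·(-9) - (-6)·2) - 0·(2·(-9) - (-6)·2) + (-3)·(2·2 - (-1)·2) = (-2)·21 - 0·(-6) + (-3)·6 = -60.
So p(s) = det(sI - A) = s^3 + 12s^2 + 47s + 60.
Rational-root test: any integer root divides 60. Testing small divisors, s = -3 works: p(-3) = -27 + 108 + (-141) + 60 = 0, so (s + 3) is a factor.
Dividing, p(s) = (s + 3)(s^2 + 9s + 20).
Factor s^2 + 9s + 20: two numbers with sum -9 and product 20 are -4 and -5, so s^2 + 9s + 20 = (s + 4)(s + 5).
Hence p(s) = (s + 3) (s + 4) (s + 5), with roots -5, -4, -3.
The eigenvalues -5, -4, -3 are distinct and real, so A is diagonalisable and x(t) = e^{At} x(0) = V diag(e^{λ_i t}) V^{-1} x(0), where the columns of V are the eigenvectors.
λ = -5: A - (-5)I = [[3, 0, -3], [2, 4, -6], [2, 2, -4]]. v must be orthogonal to every row; (row 1) × (row 2) = [12, 12, 12], so take v_1 = [1, 1, 1]^T.
λ = -4: A - (-4)I = [[2, 0, -3], [2, 3, -6], [2, 2, -5]]. v must be orthogonal to every row; (row 1) × (row 2) = [9, 6, 6], so take v_2 = [3, 2, 2]^T.
λ = -3: A - (-3)I = [[1, 0, -3], [2, 2, -6], [2, 2, -6]]. v must be orthogonal to every row; (row 1) × (row 2) = [6, 0, 2], so take v_3 = [3, 0, 1]^T.
V = [v_1 v_2 v_3] = [[1, 3, 3], [1, 2, 0], [1, 2, 1]] has det V = -1, so V^{-1} = adj(V)/det V = [[-2, -3, 6], [1, 2, -3], [0, -1, 1]].
Modal coordinates z(0) = V^{-1} x(0): (-2)·2 + (-3)·(-2) + 6·(-1) = -4; 1·2 + 2·(-2) + (-3)·(-1) = 1; 0·2 + (-1)·(-2) + 1·(-1) = 1; so z(0) = [-4, 1, 1]^T.
x_1(t) = Σ_i (v_i)_1 · z_i(0) · e^{λ_i t} (row 1 of V times the modal terms).
x_1(0.8) = 1·(-4)·e^{-5·0.8} + 3·1·e^{-4·0.8} + 3·1·e^{-3·0.8} = (-4)·0.018316 + 3·0.040762 + 3·0.090718 = 0.3212.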